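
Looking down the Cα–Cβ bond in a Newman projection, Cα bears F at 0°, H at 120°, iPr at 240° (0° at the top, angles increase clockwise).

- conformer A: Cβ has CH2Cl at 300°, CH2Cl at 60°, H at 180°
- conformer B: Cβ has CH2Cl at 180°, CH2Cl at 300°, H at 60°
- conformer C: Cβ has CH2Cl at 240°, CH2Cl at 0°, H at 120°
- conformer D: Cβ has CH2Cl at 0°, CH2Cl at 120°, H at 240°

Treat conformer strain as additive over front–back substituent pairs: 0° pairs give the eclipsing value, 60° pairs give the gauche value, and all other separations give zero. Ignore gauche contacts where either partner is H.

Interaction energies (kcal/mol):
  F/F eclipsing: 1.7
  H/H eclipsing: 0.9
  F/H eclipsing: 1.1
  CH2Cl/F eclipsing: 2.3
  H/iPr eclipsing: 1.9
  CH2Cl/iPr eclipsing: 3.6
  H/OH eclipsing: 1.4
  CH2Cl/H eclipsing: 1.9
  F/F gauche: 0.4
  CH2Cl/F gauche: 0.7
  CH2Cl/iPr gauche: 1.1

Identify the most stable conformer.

A

A (staggered): F–CH2Cl gauche, F–CH2Cl gauche, iPr–CH2Cl gauche; 0.7 + 0.7 + 1.1 = 2.5 kcal/mol.
B (staggered): F–CH2Cl gauche, iPr–CH2Cl gauche, iPr–CH2Cl gauche; 0.7 + 1.1 + 1.1 = 2.9 kcal/mol.
C (eclipsed): F–CH2Cl eclipsed, H–H eclipsed, iPr–CH2Cl eclipsed; 2.3 + 0.9 + 3.6 = 6.8 kcal/mol.
D (eclipsed): F–CH2Cl eclipsed, H–CH2Cl eclipsed, iPr–H eclipsed; 2.3 + 1.9 + 1.9 = 6.1 kcal/mol.
A has the lowest total (2.5 kcal/mol).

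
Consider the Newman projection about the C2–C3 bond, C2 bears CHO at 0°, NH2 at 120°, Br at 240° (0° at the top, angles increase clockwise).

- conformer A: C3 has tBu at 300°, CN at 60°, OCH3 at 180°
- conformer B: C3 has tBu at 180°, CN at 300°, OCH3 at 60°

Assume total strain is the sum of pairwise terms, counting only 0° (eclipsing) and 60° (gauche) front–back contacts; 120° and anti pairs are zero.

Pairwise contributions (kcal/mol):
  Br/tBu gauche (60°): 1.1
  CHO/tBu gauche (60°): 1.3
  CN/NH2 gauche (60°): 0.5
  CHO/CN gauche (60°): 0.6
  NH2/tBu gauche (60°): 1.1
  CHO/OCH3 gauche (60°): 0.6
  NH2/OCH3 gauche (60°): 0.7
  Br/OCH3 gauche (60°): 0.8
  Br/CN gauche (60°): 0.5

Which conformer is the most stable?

A is staggered. CHO at 0° is gauche with tBu at 300° (1.3); CHO at 0° is gauche with CN at 60° (0.6); NH2 at 120° is gauche with CN at 60° (0.5); NH2 at 120° is gauche with OCH3 at 180° (0.7); Br at 240° is gauche with tBu at 300° (1.1); Br at 240° is gauche with OCH3 at 180° (0.8). Total 5.0 kcal/mol.
B is staggered. CHO at 0° is gauche with CN at 300° (0.6); CHO at 0° is gauche with OCH3 at 60° (0.6); NH2 at 120° is gauche with tBu at 180° (1.1); NH2 at 120° is gauche with OCH3 at 60° (0.7); Br at 240° is gauche with tBu at 180° (1.1); Br at 240° is gauche with CN at 300° (0.5). Total 4.6 kcal/mol.
B has the lowest total (4.6 kcal/mol).

B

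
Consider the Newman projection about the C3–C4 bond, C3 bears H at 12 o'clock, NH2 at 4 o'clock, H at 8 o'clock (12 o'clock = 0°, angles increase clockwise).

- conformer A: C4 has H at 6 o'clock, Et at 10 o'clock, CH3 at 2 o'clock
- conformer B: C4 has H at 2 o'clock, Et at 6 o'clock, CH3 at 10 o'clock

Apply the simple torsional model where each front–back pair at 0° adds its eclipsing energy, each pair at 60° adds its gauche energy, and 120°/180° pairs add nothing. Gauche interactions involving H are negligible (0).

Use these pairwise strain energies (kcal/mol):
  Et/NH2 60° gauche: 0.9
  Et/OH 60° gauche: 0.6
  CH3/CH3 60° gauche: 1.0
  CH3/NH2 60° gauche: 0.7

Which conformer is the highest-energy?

A (staggered): NH2–CH3 gauche; 0.7 = 0.7 kcal/mol.
B (staggered): NH2–Et gauche; 0.9 = 0.9 kcal/mol.
B has the highest total (0.9 kcal/mol).

B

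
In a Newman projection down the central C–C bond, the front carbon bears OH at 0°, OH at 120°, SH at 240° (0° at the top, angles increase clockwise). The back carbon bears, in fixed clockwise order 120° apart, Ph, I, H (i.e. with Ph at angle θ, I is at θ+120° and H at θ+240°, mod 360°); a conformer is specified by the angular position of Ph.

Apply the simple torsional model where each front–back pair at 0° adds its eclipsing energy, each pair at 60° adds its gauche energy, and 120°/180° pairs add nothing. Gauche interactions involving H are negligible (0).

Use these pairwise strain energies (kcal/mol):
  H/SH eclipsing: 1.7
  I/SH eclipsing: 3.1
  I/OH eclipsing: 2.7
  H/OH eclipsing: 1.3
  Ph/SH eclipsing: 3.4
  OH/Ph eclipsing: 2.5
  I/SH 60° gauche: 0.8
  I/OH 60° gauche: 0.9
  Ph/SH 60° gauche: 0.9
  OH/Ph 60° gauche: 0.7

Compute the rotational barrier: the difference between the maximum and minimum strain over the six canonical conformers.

4.3 kcal/mol

Ph at 0° is eclipsed. OH at 0° is eclipsed with Ph at 0° (2.5); OH at 120° is eclipsed with I at 120° (2.7); SH at 240° is eclipsed with H at 240° (1.7). Total 6.9 kcal/mol.
Ph at 60° is staggered. OH at 0° is gauche with Ph at 60° (0.7); OH at 120° is gauche with Ph at 60° (0.7); OH at 120° is gauche with I at 180° (0.9); SH at 240° is gauche with I at 180° (0.8). Total 3.1 kcal/mol.
Ph at 120° is eclipsed. OH at 0° is eclipsed with H at 0° (1.3); OH at 120° is eclipsed with Ph at 120° (2.5); SH at 240° is eclipsed with I at 240° (3.1). Total 6.9 kcal/mol.
Ph at 180° is staggered. OH at 0° is gauche with I at 300° (0.9); OH at 120° is gauche with Ph at 180° (0.7); SH at 240° is gauche with Ph at 180° (0.9); SH at 240° is gauche with I at 300° (0.8). Total 3.3 kcal/mol.
Ph at 240° is eclipsed. OH at 0° is eclipsed with I at 0° (2.7); OH at 120° is eclipsed with H at 120° (1.3); SH at 240° is eclipsed with Ph at 240° (3.4). Total 7.4 kcal/mol.
Ph at 300° is staggered. OH at 0° is gauche with Ph at 300° (0.7); OH at 0° is gauche with I at 60° (0.9); OH at 120° is gauche with I at 60° (0.9); SH at 240° is gauche with Ph at 300° (0.9). Total 3.4 kcal/mol.
Max at 240° (7.4 kcal/mol), min at 60° (3.1 kcal/mol); barrier = 4.3 kcal/mol.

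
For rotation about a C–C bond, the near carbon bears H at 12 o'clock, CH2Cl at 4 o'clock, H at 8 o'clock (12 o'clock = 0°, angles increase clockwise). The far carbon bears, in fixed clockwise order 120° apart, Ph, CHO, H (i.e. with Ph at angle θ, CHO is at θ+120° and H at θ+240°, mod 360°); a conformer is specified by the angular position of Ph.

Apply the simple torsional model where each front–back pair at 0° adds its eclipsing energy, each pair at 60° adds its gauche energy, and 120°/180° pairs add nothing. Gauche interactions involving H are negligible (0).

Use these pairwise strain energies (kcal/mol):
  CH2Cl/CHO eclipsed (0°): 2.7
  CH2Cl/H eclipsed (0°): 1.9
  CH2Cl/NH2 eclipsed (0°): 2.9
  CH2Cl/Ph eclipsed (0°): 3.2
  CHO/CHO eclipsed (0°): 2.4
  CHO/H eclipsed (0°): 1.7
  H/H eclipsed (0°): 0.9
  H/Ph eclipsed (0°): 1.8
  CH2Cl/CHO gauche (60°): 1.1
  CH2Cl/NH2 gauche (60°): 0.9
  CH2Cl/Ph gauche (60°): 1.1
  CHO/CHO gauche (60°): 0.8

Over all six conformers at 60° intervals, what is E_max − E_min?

4.7 kcal/mol

Ph at 0° (eclipsed): H–Ph eclipsed, CH2Cl–CHO eclipsed, H–H eclipsed; 1.8 + 2.7 + 0.9 = 5.4 kcal/mol.
Ph at 60° (staggered): CH2Cl–Ph gauche, CH2Cl–CHO gauche; 1.1 + 1.1 = 2.2 kcal/mol.
Ph at 120° (eclipsed): H–H eclipsed, CH2Cl–Ph eclipsed, H–CHO eclipsed; 0.9 + 3.2 + 1.7 = 5.8 kcal/mol.
Ph at 180° (staggered): CH2Cl–Ph gauche; 1.1 = 1.1 kcal/mol.
Ph at 240° (eclipsed): H–CHO eclipsed, CH2Cl–H eclipsed, H–Ph eclipsed; 1.7 + 1.9 + 1.8 = 5.4 kcal/mol.
Ph at 300° (staggered): CH2Cl–CHO gauche; 1.1 = 1.1 kcal/mol.
Max at 120° (5.8 kcal/mol), min at 180° (1.1 kcal/mol); barrier = 4.7 kcal/mol.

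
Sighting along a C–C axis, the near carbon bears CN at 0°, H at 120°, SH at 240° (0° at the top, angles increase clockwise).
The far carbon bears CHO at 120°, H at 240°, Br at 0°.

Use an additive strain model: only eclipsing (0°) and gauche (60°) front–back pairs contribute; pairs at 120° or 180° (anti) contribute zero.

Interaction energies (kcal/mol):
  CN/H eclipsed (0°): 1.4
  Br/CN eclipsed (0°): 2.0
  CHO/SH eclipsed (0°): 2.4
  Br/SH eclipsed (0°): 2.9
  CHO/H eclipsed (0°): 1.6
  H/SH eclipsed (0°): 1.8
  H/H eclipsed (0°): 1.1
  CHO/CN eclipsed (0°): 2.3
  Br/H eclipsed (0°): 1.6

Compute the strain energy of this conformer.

This conformer (eclipsed): CN–Br eclipsed, H–CHO eclipsed, SH–H eclipsed; 2.0 + 1.6 + 1.8 = 5.4 kcal/mol.

5.4 kcal/mol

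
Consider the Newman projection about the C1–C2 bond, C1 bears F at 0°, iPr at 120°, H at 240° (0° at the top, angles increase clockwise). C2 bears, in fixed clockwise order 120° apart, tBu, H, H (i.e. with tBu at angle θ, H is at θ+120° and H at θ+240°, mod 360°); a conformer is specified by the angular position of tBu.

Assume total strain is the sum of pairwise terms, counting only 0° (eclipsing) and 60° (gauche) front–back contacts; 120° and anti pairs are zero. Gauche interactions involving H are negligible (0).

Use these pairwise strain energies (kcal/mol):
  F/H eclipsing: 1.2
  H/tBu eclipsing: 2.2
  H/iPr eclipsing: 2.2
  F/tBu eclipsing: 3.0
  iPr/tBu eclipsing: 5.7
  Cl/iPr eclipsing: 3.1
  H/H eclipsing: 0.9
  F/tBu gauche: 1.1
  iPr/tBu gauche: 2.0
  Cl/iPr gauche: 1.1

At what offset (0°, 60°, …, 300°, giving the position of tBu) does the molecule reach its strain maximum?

tBu at 0° is eclipsed. F at 0° is eclipsed with tBu at 0° (3.0); iPr at 120° is eclipsed with H at 120° (2.2); H at 240° is eclipsed with H at 240° (0.9). Total 6.1 kcal/mol.
tBu at 60° is staggered. F at 0° is gauche with tBu at 60° (1.1); iPr at 120° is gauche with tBu at 60° (2.0). Total 3.1 kcal/mol.
tBu at 120° is eclipsed. F at 0° is eclipsed with H at 0° (1.2); iPr at 120° is eclipsed with tBu at 120° (5.7); H at 240° is eclipsed with H at 240° (0.9). Total 7.8 kcal/mol.
tBu at 180° is staggered. iPr at 120° is gauche with tBu at 180° (2.0). Total 2.0 kcal/mol.
tBu at 240° is eclipsed. F at 0° is eclipsed with H at 0° (1.2); iPr at 120° is eclipsed with H at 120° (2.2); H at 240° is eclipsed with tBu at 240° (2.2). Total 5.6 kcal/mol.
tBu at 300° is staggered. F at 0° is gauche with tBu at 300° (1.1). Total 1.1 kcal/mol.
The maximum (7.8 kcal/mol) occurs with tBu at 120°.

120°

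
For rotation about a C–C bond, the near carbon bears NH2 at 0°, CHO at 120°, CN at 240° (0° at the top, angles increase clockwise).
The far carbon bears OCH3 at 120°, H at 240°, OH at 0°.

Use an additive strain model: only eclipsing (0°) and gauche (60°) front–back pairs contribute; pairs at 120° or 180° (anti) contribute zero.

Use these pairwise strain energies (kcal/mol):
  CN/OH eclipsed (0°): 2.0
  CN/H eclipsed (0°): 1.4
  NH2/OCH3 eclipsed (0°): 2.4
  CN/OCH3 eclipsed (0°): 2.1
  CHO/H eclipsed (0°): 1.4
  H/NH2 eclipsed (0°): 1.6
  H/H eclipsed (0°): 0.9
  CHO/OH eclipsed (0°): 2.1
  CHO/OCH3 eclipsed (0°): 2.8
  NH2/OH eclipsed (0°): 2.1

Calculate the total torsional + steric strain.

6.3 kcal/mol

This conformer (eclipsed): NH2(0°)/OH(0°) eclipsed 2.1; CHO(120°)/OCH3(120°) eclipsed 2.8; CN(240°)/H(240°) eclipsed 1.4 → 6.3 kcal/mol.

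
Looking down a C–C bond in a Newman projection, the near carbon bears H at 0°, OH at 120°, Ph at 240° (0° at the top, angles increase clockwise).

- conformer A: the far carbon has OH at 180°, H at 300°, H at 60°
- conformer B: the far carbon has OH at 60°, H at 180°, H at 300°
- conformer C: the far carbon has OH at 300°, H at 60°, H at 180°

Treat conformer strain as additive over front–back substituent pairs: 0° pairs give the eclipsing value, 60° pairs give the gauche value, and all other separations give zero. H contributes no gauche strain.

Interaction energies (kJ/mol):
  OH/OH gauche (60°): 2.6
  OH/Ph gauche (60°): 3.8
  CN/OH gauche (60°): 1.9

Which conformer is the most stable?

A (staggered): OH(120°)/OH(180°) gauche 2.6; Ph(240°)/OH(180°) gauche 3.8 → 6.4 kJ/mol.
B (staggered): OH(120°)/OH(60°) gauche 2.6 → 2.6 kJ/mol.
C (staggered): Ph(240°)/OH(300°) gauche 3.8 → 3.8 kJ/mol.
B has the lowest total (2.6 kJ/mol).

B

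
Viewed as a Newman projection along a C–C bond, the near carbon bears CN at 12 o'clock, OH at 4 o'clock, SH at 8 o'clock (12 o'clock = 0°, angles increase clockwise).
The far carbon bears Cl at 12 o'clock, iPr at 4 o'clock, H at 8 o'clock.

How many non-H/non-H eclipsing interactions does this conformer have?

2

Non-H eclipsing pairs: CN(0°)/Cl(0°); OH(120°)/iPr(120°) — 2 interactions.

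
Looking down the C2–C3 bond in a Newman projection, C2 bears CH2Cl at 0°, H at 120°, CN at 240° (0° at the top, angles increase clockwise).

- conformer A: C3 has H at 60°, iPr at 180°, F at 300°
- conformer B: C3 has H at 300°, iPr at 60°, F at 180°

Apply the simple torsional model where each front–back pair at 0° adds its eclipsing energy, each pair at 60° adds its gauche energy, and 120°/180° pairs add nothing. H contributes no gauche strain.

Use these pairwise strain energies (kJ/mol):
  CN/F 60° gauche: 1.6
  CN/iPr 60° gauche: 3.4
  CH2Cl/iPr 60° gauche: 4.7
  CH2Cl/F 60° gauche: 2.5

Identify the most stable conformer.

A is staggered. CH2Cl at 0° is gauche with F at 300° (2.5); CN at 240° is gauche with iPr at 180° (3.4); CN at 240° is gauche with F at 300° (1.6). Total 7.5 kJ/mol.
B is staggered. CH2Cl at 0° is gauche with iPr at 60° (4.7); CN at 240° is gauche with F at 180° (1.6). Total 6.3 kJ/mol.
B has the lowest total (6.3 kJ/mol).

B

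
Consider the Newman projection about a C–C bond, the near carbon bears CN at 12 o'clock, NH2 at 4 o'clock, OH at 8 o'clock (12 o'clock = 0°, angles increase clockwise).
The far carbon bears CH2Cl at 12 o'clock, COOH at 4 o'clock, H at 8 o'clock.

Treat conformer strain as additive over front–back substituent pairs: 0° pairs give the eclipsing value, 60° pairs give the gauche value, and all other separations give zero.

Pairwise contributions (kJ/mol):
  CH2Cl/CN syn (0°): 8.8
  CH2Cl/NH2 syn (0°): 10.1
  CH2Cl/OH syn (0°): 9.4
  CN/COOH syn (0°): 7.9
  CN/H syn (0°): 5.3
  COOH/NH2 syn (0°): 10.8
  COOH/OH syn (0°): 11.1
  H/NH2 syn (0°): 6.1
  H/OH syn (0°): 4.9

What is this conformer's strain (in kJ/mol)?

24.5 kJ/mol

This conformer (eclipsed): CN–CH2Cl eclipsed, NH2–COOH eclipsed, OH–H eclipsed; 8.8 + 10.8 + 4.9 = 24.5 kJ/mol.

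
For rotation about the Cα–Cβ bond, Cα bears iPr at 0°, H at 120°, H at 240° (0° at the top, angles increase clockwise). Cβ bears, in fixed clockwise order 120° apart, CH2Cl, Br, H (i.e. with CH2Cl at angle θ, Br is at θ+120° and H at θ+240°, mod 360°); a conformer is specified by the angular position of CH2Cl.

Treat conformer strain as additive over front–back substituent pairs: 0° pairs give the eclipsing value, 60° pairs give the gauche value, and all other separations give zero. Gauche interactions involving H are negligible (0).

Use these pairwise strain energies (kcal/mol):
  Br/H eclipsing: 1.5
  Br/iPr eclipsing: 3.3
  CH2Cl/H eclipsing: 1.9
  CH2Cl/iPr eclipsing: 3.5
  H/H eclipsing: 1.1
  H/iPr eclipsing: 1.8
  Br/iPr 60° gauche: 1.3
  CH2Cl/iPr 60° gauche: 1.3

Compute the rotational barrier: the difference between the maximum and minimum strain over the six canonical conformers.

CH2Cl at 0° (eclipsed): iPr–CH2Cl eclipsed, H–Br eclipsed, H–H eclipsed; 3.5 + 1.5 + 1.1 = 6.1 kcal/mol.
CH2Cl at 60° (staggered): iPr–CH2Cl gauche; 1.3 = 1.3 kcal/mol.
CH2Cl at 120° (eclipsed): iPr–H eclipsed, H–CH2Cl eclipsed, H–Br eclipsed; 1.8 + 1.9 + 1.5 = 5.2 kcal/mol.
CH2Cl at 180° (staggered): iPr–Br gauche; 1.3 = 1.3 kcal/mol.
CH2Cl at 240° (eclipsed): iPr–Br eclipsed, H–H eclipsed, H–CH2Cl eclipsed; 3.3 + 1.1 + 1.9 = 6.3 kcal/mol.
CH2Cl at 300° (staggered): iPr–CH2Cl gauche, iPr–Br gauche; 1.3 + 1.3 = 2.6 kcal/mol.
Max at 240° (6.3 kcal/mol), min at 60° (1.3 kcal/mol); barrier = 5.0 kcal/mol.

5.0 kcal/mol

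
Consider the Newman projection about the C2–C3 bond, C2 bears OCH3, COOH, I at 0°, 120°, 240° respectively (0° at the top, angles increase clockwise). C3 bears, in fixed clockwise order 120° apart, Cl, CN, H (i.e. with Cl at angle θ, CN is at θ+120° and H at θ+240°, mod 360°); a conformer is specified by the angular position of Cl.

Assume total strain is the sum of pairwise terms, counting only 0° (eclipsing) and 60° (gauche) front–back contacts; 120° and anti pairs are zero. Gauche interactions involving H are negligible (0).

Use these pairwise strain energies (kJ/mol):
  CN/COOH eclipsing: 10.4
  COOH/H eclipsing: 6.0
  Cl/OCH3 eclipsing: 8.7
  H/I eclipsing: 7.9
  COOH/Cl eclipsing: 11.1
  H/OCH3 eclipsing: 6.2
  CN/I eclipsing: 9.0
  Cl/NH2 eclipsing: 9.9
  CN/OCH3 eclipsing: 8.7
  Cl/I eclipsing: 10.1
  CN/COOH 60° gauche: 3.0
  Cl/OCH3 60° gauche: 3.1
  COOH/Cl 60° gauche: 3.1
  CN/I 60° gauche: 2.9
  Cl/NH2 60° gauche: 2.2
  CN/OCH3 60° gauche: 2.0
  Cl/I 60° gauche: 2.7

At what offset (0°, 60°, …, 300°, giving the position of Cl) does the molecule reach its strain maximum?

Cl at 0° (eclipsed): OCH3–Cl eclipsed, COOH–CN eclipsed, I–H eclipsed; 8.7 + 10.4 + 7.9 = 27.0 kJ/mol.
Cl at 60° (staggered): OCH3–Cl gauche, COOH–Cl gauche, COOH–CN gauche, I–CN gauche; 3.1 + 3.1 + 3.0 + 2.9 = 12.1 kJ/mol.
Cl at 120° (eclipsed): OCH3–H eclipsed, COOH–Cl eclipsed, I–CN eclipsed; 6.2 + 11.1 + 9.0 = 26.3 kJ/mol.
Cl at 180° (staggered): OCH3–CN gauche, COOH–Cl gauche, I–Cl gauche, I–CN gauche; 2.0 + 3.1 + 2.7 + 2.9 = 10.7 kJ/mol.
Cl at 240° (eclipsed): OCH3–CN eclipsed, COOH–H eclipsed, I–Cl eclipsed; 8.7 + 6.0 + 10.1 = 24.8 kJ/mol.
Cl at 300° (staggered): OCH3–Cl gauche, OCH3–CN gauche, COOH–CN gauche, I–Cl gauche; 3.1 + 2.0 + 3.0 + 2.7 = 10.8 kJ/mol.
The maximum (27.0 kJ/mol) occurs with Cl at 0°.

0°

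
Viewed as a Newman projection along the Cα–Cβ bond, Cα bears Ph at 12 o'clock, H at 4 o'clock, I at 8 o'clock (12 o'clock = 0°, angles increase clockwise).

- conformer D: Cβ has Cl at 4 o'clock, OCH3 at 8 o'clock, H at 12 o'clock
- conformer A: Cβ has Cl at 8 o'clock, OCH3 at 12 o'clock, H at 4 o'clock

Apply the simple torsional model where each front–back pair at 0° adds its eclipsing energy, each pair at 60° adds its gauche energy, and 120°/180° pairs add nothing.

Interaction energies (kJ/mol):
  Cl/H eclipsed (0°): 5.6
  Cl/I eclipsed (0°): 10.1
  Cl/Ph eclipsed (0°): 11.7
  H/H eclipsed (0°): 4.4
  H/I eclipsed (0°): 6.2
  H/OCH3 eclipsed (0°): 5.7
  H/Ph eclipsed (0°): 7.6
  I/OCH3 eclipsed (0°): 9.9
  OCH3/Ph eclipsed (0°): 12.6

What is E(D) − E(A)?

-4.0 kJ/mol

D (eclipsed): Ph(0°)/H(0°) eclipsed 7.6; H(120°)/Cl(120°) eclipsed 5.6; I(240°)/OCH3(240°) eclipsed 9.9 → 23.1 kJ/mol.
A (eclipsed): Ph(0°)/OCH3(0°) eclipsed 12.6; H(120°)/H(120°) eclipsed 4.4; I(240°)/Cl(240°) eclipsed 10.1 → 27.1 kJ/mol.
E(D) − E(A) = 23.1 − 27.1 = -4.0 kJ/mol.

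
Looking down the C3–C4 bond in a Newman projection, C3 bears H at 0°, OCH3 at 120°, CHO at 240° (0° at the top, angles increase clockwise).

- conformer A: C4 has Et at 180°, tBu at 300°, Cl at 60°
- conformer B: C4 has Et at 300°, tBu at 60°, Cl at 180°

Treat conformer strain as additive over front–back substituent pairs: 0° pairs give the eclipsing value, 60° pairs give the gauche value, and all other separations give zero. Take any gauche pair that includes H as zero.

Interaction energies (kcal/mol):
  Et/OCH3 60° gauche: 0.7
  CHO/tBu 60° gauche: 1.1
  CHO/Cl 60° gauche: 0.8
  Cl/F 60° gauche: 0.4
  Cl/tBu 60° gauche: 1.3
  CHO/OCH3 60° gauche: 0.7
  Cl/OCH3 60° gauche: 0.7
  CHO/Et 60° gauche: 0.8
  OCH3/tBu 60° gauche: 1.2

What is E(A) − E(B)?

-0.2 kcal/mol

A (staggered): OCH3(120°)/Et(180°) gauche 0.7; OCH3(120°)/Cl(60°) gauche 0.7; CHO(240°)/Et(180°) gauche 0.8; CHO(240°)/tBu(300°) gauche 1.1 → 3.3 kcal/mol.
B (staggered): OCH3(120°)/tBu(60°) gauche 1.2; OCH3(120°)/Cl(180°) gauche 0.7; CHO(240°)/Et(300°) gauche 0.8; CHO(240°)/Cl(180°) gauche 0.8 → 3.5 kcal/mol.
E(A) − E(B) = 3.3 − 3.5 = -0.2 kcal/mol.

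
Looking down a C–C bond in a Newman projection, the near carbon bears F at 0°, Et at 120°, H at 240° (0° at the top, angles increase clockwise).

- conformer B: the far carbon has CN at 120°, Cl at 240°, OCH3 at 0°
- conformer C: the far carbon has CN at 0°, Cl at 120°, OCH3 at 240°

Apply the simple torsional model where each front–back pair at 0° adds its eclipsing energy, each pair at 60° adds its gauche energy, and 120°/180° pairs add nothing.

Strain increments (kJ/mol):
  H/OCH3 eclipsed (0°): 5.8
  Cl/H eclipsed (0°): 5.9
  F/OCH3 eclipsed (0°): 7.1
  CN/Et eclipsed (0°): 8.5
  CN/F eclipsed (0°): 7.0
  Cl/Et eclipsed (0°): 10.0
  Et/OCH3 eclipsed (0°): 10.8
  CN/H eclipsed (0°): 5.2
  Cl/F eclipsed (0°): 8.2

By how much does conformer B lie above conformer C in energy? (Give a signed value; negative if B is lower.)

-1.3 kJ/mol

B is eclipsed. F at 0° is eclipsed with OCH3 at 0° (7.1); Et at 120° is eclipsed with CN at 120° (8.5); H at 240° is eclipsed with Cl at 240° (5.9). Total 21.5 kJ/mol.
C is eclipsed. F at 0° is eclipsed with CN at 0° (7.0); Et at 120° is eclipsed with Cl at 120° (10.0); H at 240° is eclipsed with OCH3 at 240° (5.8). Total 22.8 kJ/mol.
E(B) − E(C) = 21.5 − 22.8 = -1.3 kJ/mol.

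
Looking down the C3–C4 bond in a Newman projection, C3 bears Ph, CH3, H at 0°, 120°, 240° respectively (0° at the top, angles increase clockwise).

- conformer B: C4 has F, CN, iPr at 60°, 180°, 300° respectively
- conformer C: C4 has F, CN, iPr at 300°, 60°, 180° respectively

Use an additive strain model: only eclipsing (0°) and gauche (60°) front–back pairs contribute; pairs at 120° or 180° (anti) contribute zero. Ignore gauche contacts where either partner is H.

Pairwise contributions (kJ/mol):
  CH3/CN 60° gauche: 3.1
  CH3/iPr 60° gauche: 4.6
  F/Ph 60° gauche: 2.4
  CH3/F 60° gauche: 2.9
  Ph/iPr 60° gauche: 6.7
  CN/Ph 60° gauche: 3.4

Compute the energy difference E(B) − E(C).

+1.6 kJ/mol

B (staggered): Ph(0°)/F(60°) gauche 2.4; Ph(0°)/iPr(300°) gauche 6.7; CH3(120°)/F(60°) gauche 2.9; CH3(120°)/CN(180°) gauche 3.1 → 15.1 kJ/mol.
C (staggered): Ph(0°)/F(300°) gauche 2.4; Ph(0°)/CN(60°) gauche 3.4; CH3(120°)/CN(60°) gauche 3.1; CH3(120°)/iPr(180°) gauche 4.6 → 13.5 kJ/mol.
E(B) − E(C) = 15.1 − 13.5 = +1.6 kJ/mol.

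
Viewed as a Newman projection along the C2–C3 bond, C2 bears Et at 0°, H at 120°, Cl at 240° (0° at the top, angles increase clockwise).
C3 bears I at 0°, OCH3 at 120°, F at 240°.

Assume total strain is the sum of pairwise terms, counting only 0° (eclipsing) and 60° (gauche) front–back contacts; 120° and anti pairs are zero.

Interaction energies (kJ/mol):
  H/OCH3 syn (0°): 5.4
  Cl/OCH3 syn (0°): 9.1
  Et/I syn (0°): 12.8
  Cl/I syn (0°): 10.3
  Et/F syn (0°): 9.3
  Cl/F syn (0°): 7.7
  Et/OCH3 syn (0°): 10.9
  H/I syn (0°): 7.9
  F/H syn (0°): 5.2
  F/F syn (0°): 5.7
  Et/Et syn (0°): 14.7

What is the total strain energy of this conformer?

This conformer (eclipsed): Et(0°)/I(0°) eclipsed 12.8; H(120°)/OCH3(120°) eclipsed 5.4; Cl(240°)/F(240°) eclipsed 7.7 → 25.9 kJ/mol.

25.9 kJ/mol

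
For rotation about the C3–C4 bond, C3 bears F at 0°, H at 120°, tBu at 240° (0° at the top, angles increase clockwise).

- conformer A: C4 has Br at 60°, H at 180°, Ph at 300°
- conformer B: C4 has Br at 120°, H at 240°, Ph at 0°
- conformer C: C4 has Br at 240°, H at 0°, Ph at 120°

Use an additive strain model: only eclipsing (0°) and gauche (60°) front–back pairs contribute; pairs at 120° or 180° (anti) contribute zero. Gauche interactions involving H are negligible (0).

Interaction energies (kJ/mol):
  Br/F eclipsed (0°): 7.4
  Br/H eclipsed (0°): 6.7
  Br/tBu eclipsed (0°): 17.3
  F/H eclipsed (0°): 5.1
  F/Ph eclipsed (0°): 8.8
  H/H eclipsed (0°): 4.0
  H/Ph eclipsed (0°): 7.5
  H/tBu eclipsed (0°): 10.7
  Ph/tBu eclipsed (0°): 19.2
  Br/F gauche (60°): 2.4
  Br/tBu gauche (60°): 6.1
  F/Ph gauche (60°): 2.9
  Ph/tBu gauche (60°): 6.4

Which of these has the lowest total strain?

A is staggered. F at 0° is gauche with Br at 60° (2.4); F at 0° is gauche with Ph at 300° (2.9); tBu at 240° is gauche with Ph at 300° (6.4). Total 11.7 kJ/mol.
B is eclipsed. F at 0° is eclipsed with Ph at 0° (8.8); H at 120° is eclipsed with Br at 120° (6.7); tBu at 240° is eclipsed with H at 240° (10.7). Total 26.2 kJ/mol.
C is eclipsed. F at 0° is eclipsed with H at 0° (5.1); H at 120° is eclipsed with Ph at 120° (7.5); tBu at 240° is eclipsed with Br at 240° (17.3). Total 29.9 kJ/mol.
A has the lowest total (11.7 kJ/mol).

A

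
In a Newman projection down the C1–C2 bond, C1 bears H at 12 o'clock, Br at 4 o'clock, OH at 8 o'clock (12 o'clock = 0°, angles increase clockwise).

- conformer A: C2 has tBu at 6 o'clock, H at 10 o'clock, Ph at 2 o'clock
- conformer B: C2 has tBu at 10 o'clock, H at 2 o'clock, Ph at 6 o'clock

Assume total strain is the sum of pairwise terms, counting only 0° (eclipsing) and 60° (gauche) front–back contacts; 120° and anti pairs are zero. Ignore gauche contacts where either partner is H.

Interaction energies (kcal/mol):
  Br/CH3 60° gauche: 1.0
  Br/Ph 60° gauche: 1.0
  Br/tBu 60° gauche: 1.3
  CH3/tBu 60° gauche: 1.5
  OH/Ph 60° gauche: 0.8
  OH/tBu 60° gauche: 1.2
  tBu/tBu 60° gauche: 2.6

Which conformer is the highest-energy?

A

A is staggered. Br at 120° is gauche with tBu at 180° (1.3); Br at 120° is gauche with Ph at 60° (1.0); OH at 240° is gauche with tBu at 180° (1.2). Total 3.5 kcal/mol.
B is staggered. Br at 120° is gauche with Ph at 180° (1.0); OH at 240° is gauche with tBu at 300° (1.2); OH at 240° is gauche with Ph at 180° (0.8). Total 3.0 kcal/mol.
A has the highest total (3.5 kcal/mol).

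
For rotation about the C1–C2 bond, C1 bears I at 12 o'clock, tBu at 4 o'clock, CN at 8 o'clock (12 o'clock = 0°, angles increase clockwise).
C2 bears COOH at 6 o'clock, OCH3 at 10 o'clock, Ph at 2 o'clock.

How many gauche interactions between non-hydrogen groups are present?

Non-H gauche pairs: I(0°)/OCH3(300°); I(0°)/Ph(60°); tBu(120°)/COOH(180°); tBu(120°)/Ph(60°); CN(240°)/COOH(180°); CN(240°)/OCH3(300°) — 6 interactions.

6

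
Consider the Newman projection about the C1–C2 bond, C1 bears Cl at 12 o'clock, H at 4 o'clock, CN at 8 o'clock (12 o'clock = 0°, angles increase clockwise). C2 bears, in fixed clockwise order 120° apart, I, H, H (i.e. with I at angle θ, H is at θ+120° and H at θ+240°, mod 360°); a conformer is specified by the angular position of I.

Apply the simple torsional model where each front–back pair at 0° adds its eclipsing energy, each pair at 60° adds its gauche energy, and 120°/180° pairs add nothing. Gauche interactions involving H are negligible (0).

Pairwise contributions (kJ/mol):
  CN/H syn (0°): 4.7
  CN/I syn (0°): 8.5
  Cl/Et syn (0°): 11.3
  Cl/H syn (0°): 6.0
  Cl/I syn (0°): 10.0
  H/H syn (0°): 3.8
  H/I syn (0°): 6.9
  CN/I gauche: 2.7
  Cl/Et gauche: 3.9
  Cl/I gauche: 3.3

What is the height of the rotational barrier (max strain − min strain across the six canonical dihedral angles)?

15.8 kJ/mol

I at 0° (eclipsed): Cl(0°)/I(0°) eclipsed 10.0; H(120°)/H(120°) eclipsed 3.8; CN(240°)/H(240°) eclipsed 4.7 → 18.5 kJ/mol.
I at 60° (staggered): Cl(0°)/I(60°) gauche 3.3 → 3.3 kJ/mol.
I at 120° (eclipsed): Cl(0°)/H(0°) eclipsed 6.0; H(120°)/I(120°) eclipsed 6.9; CN(240°)/H(240°) eclipsed 4.7 → 17.6 kJ/mol.
I at 180° (staggered): CN(240°)/I(180°) gauche 2.7 → 2.7 kJ/mol.
I at 240° (eclipsed): Cl(0°)/H(0°) eclipsed 6.0; H(120°)/H(120°) eclipsed 3.8; CN(240°)/I(240°) eclipsed 8.5 → 18.3 kJ/mol.
I at 300° (staggered): Cl(0°)/I(300°) gauche 3.3; CN(240°)/I(300°) gauche 2.7 → 6.0 kJ/mol.
Max at 0° (18.5 kJ/mol), min at 180° (2.7 kJ/mol); barrier = 15.8 kJ/mol.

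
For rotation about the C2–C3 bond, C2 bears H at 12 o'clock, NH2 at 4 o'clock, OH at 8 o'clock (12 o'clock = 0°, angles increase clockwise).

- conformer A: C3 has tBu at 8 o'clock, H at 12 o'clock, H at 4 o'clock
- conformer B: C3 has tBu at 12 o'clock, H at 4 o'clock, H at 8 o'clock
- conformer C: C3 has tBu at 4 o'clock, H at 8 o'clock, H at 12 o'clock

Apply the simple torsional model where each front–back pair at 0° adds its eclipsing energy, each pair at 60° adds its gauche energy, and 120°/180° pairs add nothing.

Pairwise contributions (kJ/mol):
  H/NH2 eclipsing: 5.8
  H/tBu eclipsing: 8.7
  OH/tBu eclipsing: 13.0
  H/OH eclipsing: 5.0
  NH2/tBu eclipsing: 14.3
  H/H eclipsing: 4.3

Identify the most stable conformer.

A (eclipsed): H–H eclipsed, NH2–H eclipsed, OH–tBu eclipsed; 4.3 + 5.8 + 13.0 = 23.1 kJ/mol.
B (eclipsed): H–tBu eclipsed, NH2–H eclipsed, OH–H eclipsed; 8.7 + 5.8 + 5.0 = 19.5 kJ/mol.
C (eclipsed): H–H eclipsed, NH2–tBu eclipsed, OH–H eclipsed; 4.3 + 14.3 + 5.0 = 23.6 kJ/mol.
B has the lowest total (19.5 kJ/mol).

B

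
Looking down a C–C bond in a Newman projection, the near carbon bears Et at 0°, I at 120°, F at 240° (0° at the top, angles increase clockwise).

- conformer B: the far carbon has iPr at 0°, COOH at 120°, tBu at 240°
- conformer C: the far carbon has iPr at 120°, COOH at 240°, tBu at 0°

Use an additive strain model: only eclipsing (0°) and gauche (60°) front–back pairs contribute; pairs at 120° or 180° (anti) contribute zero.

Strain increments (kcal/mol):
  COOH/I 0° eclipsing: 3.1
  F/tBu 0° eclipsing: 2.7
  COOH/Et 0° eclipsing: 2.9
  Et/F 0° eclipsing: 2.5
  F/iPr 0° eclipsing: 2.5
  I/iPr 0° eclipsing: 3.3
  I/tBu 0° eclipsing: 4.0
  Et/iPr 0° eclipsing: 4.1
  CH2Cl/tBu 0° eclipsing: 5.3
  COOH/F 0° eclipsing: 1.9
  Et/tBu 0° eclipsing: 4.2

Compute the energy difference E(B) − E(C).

+0.5 kcal/mol

B (eclipsed): Et–iPr eclipsed, I–COOH eclipsed, F–tBu eclipsed; 4.1 + 3.1 + 2.7 = 9.9 kcal/mol.
C (eclipsed): Et–tBu eclipsed, I–iPr eclipsed, F–COOH eclipsed; 4.2 + 3.3 + 1.9 = 9.4 kcal/mol.
E(B) − E(C) = 9.9 − 9.4 = +0.5 kcal/mol.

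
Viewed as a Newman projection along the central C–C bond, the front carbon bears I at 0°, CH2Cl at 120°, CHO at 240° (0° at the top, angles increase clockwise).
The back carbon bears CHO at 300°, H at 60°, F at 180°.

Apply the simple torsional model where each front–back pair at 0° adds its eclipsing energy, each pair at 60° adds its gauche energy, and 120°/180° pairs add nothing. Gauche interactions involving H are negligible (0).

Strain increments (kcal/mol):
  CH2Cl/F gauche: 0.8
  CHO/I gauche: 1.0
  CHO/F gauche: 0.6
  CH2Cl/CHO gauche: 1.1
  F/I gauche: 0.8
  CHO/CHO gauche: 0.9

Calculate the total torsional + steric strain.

3.3 kcal/mol

This conformer (staggered): I(0°)/CHO(300°) gauche 1.0; CH2Cl(120°)/F(180°) gauche 0.8; CHO(240°)/CHO(300°) gauche 0.9; CHO(240°)/F(180°) gauche 0.6 → 3.3 kcal/mol.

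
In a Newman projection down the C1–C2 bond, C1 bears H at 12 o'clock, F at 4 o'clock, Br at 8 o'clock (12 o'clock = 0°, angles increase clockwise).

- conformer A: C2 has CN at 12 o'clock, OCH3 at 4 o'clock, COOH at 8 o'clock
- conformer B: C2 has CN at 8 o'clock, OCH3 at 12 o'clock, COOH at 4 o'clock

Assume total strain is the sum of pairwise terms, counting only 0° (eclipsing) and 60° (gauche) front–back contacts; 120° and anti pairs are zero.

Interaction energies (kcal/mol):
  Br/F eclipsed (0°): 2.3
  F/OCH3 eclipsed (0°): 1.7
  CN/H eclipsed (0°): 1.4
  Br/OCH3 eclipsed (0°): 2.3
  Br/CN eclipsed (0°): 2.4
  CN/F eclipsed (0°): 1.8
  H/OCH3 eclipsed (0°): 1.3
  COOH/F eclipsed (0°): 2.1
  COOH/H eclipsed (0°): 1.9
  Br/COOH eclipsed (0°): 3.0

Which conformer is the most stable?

A (eclipsed): H(0°)/CN(0°) eclipsed 1.4; F(120°)/OCH3(120°) eclipsed 1.7; Br(240°)/COOH(240°) eclipsed 3.0 → 6.1 kcal/mol.
B (eclipsed): H(0°)/OCH3(0°) eclipsed 1.3; F(120°)/COOH(120°) eclipsed 2.1; Br(240°)/CN(240°) eclipsed 2.4 → 5.8 kcal/mol.
B has the lowest total (5.8 kcal/mol).

B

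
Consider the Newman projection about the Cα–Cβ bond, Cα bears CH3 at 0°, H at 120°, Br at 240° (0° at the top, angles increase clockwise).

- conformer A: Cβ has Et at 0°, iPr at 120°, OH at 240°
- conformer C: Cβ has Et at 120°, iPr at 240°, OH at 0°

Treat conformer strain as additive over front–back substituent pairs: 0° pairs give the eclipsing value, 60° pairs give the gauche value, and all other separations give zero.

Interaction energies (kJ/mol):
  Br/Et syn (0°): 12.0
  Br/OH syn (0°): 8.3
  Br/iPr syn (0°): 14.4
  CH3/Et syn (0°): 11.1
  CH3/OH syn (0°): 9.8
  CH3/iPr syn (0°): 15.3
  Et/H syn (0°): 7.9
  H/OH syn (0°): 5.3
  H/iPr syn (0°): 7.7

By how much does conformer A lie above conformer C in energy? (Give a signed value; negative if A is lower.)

-5.0 kJ/mol

A is eclipsed. CH3 at 0° is eclipsed with Et at 0° (11.1); H at 120° is eclipsed with iPr at 120° (7.7); Br at 240° is eclipsed with OH at 240° (8.3). Total 27.1 kJ/mol.
C is eclipsed. CH3 at 0° is eclipsed with OH at 0° (9.8); H at 120° is eclipsed with Et at 120° (7.9); Br at 240° is eclipsed with iPr at 240° (14.4). Total 32.1 kJ/mol.
E(A) − E(C) = 27.1 − 32.1 = -5.0 kJ/mol.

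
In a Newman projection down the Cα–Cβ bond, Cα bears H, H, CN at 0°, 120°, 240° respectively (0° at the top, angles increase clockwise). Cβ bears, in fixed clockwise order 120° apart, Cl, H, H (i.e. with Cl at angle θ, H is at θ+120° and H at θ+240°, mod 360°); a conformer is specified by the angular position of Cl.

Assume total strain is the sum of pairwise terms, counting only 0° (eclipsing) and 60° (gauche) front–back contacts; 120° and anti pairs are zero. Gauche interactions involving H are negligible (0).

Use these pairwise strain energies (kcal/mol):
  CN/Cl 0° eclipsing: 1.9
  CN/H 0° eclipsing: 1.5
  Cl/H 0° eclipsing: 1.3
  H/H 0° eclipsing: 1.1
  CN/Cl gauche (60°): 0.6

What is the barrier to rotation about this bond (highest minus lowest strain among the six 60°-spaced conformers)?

4.1 kcal/mol

Cl at 0° (eclipsed): H–Cl eclipsed, H–H eclipsed, CN–H eclipsed; 1.3 + 1.1 + 1.5 = 3.9 kcal/mol.
Cl at 60° (staggered): no non-H gauche contacts → 0.0 kcal/mol.
Cl at 120° (eclipsed): H–H eclipsed, H–Cl eclipsed, CN–H eclipsed; 1.1 + 1.3 + 1.5 = 3.9 kcal/mol.
Cl at 180° (staggered): CN–Cl gauche; 0.6 = 0.6 kcal/mol.
Cl at 240° (eclipsed): H–H eclipsed, H–H eclipsed, CN–Cl eclipsed; 1.1 + 1.1 + 1.9 = 4.1 kcal/mol.
Cl at 300° (staggered): CN–Cl gauche; 0.6 = 0.6 kcal/mol.
Max at 240° (4.1 kcal/mol), min at 60° (0.0 kcal/mol); barrier = 4.1 kcal/mol.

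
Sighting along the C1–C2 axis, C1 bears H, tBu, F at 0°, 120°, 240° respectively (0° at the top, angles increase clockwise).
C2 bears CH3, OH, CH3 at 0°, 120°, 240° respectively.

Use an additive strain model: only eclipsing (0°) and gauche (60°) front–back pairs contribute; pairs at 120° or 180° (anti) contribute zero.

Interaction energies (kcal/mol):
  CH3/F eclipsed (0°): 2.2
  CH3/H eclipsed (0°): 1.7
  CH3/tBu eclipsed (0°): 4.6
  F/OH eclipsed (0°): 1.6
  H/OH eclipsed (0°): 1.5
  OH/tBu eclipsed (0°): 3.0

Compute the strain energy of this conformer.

This conformer is eclipsed. H at 0° is eclipsed with CH3 at 0° (1.7); tBu at 120° is eclipsed with OH at 120° (3.0); F at 240° is eclipsed with CH3 at 240° (2.2). Total 6.9 kcal/mol.

6.9 kcal/mol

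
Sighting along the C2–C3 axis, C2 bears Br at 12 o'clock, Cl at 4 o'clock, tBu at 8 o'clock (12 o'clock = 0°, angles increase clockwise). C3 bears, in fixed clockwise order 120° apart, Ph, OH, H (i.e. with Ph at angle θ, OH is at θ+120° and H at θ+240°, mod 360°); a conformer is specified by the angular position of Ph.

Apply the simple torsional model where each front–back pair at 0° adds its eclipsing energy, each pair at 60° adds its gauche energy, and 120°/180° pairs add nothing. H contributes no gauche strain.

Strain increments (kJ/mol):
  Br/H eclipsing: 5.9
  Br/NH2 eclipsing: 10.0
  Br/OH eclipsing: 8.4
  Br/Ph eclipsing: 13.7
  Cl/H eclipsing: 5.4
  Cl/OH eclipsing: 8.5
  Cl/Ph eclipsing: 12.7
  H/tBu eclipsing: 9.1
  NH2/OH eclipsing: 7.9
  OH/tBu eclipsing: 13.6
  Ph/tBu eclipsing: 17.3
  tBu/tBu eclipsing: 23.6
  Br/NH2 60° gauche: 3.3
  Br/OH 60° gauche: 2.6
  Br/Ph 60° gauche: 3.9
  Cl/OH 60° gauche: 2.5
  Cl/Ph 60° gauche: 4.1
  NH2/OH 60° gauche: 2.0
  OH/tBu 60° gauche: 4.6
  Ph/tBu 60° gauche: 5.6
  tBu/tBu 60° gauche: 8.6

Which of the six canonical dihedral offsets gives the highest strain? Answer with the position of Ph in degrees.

120°

Ph at 0° (eclipsed): Br–Ph eclipsed, Cl–OH eclipsed, tBu–H eclipsed; 13.7 + 8.5 + 9.1 = 31.3 kJ/mol.
Ph at 60° (staggered): Br–Ph gauche, Cl–Ph gauche, Cl–OH gauche, tBu–OH gauche; 3.9 + 4.1 + 2.5 + 4.6 = 15.1 kJ/mol.
Ph at 120° (eclipsed): Br–H eclipsed, Cl–Ph eclipsed, tBu–OH eclipsed; 5.9 + 12.7 + 13.6 = 32.2 kJ/mol.
Ph at 180° (staggered): Br–OH gauche, Cl–Ph gauche, tBu–Ph gauche, tBu–OH gauche; 2.6 + 4.1 + 5.6 + 4.6 = 16.9 kJ/mol.
Ph at 240° (eclipsed): Br–OH eclipsed, Cl–H eclipsed, tBu–Ph eclipsed; 8.4 + 5.4 + 17.3 = 31.1 kJ/mol.
Ph at 300° (staggered): Br–Ph gauche, Br–OH gauche, Cl–OH gauche, tBu–Ph gauche; 3.9 + 2.6 + 2.5 + 5.6 = 14.6 kJ/mol.
The maximum (32.2 kJ/mol) occurs with Ph at 120°.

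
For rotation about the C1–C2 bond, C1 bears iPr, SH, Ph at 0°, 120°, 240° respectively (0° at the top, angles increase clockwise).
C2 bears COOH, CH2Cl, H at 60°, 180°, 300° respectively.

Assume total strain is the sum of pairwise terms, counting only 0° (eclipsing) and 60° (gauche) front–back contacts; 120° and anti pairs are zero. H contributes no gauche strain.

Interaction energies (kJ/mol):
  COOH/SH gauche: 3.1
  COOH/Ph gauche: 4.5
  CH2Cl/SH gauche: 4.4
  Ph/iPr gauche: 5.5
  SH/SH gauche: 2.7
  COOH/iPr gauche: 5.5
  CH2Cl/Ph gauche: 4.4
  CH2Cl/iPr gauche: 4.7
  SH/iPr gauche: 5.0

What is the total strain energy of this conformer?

17.4 kJ/mol

This conformer is staggered. iPr at 0° is gauche with COOH at 60° (5.5); SH at 120° is gauche with COOH at 60° (3.1); SH at 120° is gauche with CH2Cl at 180° (4.4); Ph at 240° is gauche with CH2Cl at 180° (4.4). Total 17.4 kJ/mol.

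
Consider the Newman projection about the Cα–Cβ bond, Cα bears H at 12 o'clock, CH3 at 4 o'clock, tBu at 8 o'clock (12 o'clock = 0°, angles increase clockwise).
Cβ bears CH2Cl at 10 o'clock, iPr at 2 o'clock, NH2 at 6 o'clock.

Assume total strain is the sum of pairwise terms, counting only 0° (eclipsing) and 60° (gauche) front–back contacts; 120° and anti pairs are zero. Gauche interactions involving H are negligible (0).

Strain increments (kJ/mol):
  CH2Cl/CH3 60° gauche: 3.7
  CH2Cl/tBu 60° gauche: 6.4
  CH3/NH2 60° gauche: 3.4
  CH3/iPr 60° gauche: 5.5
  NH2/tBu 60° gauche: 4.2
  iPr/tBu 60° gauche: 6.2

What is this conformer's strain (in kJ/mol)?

19.5 kJ/mol

This conformer (staggered): CH3–iPr gauche, CH3–NH2 gauche, tBu–CH2Cl gauche, tBu–NH2 gauche; 5.5 + 3.4 + 6.4 + 4.2 = 19.5 kJ/mol.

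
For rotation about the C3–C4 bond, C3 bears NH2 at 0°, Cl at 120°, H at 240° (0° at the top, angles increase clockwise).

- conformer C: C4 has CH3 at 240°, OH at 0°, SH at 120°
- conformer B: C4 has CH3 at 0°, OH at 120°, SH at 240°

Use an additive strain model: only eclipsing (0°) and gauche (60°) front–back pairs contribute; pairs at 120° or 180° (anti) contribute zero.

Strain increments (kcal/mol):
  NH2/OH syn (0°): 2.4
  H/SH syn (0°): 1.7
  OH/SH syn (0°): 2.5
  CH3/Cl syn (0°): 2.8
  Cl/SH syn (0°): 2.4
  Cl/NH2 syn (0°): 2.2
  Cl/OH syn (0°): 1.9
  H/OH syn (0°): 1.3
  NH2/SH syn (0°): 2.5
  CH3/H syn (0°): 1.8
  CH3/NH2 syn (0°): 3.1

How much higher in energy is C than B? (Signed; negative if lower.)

C (eclipsed): NH2–OH eclipsed, Cl–SH eclipsed, H–CH3 eclipsed; 2.4 + 2.4 + 1.8 = 6.6 kcal/mol.
B (eclipsed): NH2–CH3 eclipsed, Cl–OH eclipsed, H–SH eclipsed; 3.1 + 1.9 + 1.7 = 6.7 kcal/mol.
E(C) − E(B) = 6.6 − 6.7 = -0.1 kcal/mol.

-0.1 kcal/mol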